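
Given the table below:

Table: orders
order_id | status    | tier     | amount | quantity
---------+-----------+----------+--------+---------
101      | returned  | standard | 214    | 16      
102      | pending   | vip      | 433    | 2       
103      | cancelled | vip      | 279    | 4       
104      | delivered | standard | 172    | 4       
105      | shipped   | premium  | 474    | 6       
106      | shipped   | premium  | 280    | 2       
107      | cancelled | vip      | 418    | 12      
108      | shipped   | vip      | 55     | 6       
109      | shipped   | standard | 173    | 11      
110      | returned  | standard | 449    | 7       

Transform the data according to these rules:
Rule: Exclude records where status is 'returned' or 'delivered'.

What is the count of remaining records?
7

Step 1: Count records to exclude
  - 2 (returned) + 1 (delivered) = 3 records
Step 2: Total records: 10
Step 3: Remaining = 10 - 3 = 7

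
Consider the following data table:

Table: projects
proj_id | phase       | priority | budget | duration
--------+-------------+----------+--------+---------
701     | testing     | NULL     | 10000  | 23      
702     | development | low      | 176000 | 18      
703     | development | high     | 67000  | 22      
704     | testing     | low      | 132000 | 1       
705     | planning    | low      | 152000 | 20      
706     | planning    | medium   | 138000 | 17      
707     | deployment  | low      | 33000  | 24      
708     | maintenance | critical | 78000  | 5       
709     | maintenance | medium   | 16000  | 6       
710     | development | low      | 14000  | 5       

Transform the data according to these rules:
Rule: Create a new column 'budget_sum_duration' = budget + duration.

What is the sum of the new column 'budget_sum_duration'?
816141

Step 1: For each record, compute budget + duration
Example calculations:
  10000 + 23 = 10023
  176000 + 18 = 176018
  67000 + 22 = 67022
  ...
Step 2: Sum all derived values
Step 3: Total = 816141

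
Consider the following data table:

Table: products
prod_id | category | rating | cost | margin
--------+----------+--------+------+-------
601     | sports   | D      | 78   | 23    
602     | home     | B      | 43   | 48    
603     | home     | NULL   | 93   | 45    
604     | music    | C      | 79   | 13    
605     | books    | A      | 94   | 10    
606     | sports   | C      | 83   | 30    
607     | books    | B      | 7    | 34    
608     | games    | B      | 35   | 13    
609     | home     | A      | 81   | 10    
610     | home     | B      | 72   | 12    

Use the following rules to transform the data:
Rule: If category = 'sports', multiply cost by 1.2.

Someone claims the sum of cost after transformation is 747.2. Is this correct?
No, the correct result is 697.2.

Step 1: Calculate the correct sum after transformation
Step 2: Apply multiplier 1.2 to records where category = 'sports'
Step 3: Correct result = 697.2
Step 4: Claimed result = 747.2
Step 5: 697.2 ≠ 747.2
Conclusion: The claimed result is incorrect. The correct answer is 697.2.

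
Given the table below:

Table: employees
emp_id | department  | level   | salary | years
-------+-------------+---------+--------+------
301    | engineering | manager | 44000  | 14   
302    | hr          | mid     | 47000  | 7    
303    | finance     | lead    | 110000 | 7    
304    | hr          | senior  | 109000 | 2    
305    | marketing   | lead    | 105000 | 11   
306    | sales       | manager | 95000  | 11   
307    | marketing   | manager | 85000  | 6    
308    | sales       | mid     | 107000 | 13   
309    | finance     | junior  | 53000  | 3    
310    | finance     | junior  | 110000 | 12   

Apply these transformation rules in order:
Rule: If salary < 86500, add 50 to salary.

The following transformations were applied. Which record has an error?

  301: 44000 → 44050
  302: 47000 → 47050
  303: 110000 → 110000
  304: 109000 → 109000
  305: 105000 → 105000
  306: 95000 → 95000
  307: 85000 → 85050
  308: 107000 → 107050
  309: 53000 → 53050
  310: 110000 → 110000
Record 308 has an error. The correct transformed value should be 107000, not 107050.

Step 1: Check each record against the rule
Step 2: Record 308 has salary = 107000
Step 3: Since 107000 >= 86500, the bonus should not have been applied
Step 4: Correct value = 107000, but claimed value = 107050
Conclusion: Record 308 has the error.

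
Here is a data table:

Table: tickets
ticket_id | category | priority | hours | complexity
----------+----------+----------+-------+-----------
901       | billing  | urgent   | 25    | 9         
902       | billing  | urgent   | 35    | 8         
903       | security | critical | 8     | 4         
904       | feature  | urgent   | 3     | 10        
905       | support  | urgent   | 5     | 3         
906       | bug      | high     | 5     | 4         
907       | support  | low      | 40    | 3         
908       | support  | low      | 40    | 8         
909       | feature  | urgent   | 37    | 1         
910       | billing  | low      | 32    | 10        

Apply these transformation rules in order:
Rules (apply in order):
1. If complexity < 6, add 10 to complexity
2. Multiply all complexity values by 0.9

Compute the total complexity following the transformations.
99.0

Step 1: Apply Rule 1 - Add 10 to records with complexity < 6
  - 5 records affected: 15 + (5 × 10) = 65
  - Unaffected records: 45
  - Sum after Rule 1: 110
Step 2: Apply Rule 2 - Multiply all by 0.9
  - 110 × 0.9 = 99.0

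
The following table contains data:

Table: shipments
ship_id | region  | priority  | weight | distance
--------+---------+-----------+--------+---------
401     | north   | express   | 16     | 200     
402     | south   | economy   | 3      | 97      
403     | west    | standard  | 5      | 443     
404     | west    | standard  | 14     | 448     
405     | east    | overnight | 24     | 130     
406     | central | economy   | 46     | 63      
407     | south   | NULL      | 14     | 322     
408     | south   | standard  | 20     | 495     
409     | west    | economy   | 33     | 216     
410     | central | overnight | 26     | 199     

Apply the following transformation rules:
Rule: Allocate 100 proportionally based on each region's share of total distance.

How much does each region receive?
central: 10.03, east: 4.98, north: 7.65, south: 34.98, west: 42.37

Step 1: Calculate total distance = 2613
Step 2: Calculate each region's proportion:
  central: 262/2613 = 10.03% → 10.03
  east: 130/2613 = 4.98% → 4.98
  north: 200/2613 = 7.65% → 7.65
  south: 914/2613 = 34.98% → 34.98
  west: 1107/2613 = 42.37% → 42.37
Step 3: Verify: sum of allocations ≈ 100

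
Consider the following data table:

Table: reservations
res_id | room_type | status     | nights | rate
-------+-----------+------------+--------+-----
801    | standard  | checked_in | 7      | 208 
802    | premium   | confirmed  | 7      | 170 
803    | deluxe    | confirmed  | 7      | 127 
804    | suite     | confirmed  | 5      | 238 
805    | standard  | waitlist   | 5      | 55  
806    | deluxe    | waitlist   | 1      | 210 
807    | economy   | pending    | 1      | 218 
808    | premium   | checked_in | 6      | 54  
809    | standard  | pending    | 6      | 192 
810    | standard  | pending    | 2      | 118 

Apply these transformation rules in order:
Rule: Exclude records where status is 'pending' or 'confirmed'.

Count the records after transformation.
4

Step 1: Count records to exclude
  - 3 (pending) + 3 (confirmed) = 6 records
Step 2: Total records: 10
Step 3: Remaining = 10 - 6 = 4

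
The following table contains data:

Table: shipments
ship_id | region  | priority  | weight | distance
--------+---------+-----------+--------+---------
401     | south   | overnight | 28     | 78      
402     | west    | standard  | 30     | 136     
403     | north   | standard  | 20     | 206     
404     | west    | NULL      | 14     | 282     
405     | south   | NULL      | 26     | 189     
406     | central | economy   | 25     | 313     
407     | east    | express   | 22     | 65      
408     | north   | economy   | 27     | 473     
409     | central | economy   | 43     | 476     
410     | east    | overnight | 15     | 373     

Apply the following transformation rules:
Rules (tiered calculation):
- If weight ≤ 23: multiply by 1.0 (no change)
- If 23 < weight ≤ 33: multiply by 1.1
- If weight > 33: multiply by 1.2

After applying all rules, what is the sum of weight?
272.2

Step 1: Tier 1 (weight ≤ 23): 4 records, sum = 71 × 1.0 = 71.0
Step 2: Tier 2 (23 < weight ≤ 33): 5 records, sum = 136 × 1.1 = 149.6
Step 3: Tier 3 (weight > 33): 1 records, sum = 43 × 1.2 = 51.6
Step 4: Final sum = 71.0 + 149.6 + 51.6 = 272.2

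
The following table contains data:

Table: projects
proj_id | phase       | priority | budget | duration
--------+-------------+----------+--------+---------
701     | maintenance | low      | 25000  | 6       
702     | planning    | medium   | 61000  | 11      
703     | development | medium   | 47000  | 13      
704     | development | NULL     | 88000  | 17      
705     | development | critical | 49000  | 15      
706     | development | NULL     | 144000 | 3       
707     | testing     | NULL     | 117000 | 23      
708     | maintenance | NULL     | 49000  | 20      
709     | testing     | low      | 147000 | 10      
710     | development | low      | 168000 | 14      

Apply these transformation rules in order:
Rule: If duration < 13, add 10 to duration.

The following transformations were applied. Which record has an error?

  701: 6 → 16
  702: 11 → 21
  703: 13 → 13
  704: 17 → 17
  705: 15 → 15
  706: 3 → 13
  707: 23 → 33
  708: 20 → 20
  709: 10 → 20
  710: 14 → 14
Record 707 has an error. The correct transformed value should be 23, not 33.

Step 1: Check each record against the rule
Step 2: Record 707 has duration = 23
Step 3: Since 23 >= 13, the bonus should not have been applied
Step 4: Correct value = 23, but claimed value = 33
Conclusion: Record 707 has the error.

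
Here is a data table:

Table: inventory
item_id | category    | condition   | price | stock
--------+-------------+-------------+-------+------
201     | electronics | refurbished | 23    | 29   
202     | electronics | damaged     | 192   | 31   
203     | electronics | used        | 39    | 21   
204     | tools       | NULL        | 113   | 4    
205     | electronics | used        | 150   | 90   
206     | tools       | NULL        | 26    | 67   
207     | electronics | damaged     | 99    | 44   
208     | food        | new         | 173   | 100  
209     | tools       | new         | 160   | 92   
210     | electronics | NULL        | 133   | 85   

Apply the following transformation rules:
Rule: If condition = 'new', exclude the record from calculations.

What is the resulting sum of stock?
371

Step 1: Identify records where condition = 'new'
Step 2: The excluded records sum to 192
Step 3: Original total stock = 563
Step 4: Remaining total = 563 - 192 = 371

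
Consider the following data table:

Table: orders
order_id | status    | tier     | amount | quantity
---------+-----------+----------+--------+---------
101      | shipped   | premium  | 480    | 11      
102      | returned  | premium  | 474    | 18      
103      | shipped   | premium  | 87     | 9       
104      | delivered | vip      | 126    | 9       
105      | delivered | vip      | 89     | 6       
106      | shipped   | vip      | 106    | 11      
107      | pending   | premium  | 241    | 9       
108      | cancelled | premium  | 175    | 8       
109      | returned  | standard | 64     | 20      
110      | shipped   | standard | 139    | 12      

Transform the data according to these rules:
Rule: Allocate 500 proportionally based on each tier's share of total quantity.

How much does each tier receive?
premium: 243.36, standard: 141.59, vip: 115.04

Step 1: Calculate total quantity = 113
Step 2: Calculate each tier's proportion:
  premium: 55/113 = 48.67% → 243.36
  standard: 32/113 = 28.32% → 141.59
  vip: 26/113 = 23.01% → 115.04
Step 3: Verify: sum of allocations ≈ 500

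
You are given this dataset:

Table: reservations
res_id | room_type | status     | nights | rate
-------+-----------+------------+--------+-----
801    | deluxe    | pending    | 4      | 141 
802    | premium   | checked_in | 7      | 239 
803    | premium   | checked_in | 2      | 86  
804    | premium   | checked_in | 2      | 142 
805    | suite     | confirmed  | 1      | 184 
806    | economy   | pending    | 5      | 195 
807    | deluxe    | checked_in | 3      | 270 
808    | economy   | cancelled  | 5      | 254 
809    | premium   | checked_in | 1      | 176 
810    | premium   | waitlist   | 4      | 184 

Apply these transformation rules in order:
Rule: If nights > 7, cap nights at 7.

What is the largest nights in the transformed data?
7

Step 1: Original maximum nights = 7
Step 2: Check cap of 7 against maximum
Step 3: No records exceed the cap (max 7 <= cap 7), so no capping applies
Step 4: Maximum after transformation = 7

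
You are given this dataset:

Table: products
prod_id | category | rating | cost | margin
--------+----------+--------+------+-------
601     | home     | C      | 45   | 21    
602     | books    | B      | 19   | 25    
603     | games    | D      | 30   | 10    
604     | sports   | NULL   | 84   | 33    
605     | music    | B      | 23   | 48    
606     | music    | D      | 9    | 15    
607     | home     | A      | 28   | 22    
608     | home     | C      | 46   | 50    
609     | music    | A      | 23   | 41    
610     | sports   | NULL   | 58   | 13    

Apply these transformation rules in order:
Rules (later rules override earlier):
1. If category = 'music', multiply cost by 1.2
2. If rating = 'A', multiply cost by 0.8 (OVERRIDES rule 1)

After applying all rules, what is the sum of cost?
361.2

Step 1: Rule 2 takes priority for records with rating = 'A'
  - 2 records: 51 × 0.8 = 40.8
Step 2: Rule 1 applies to remaining records with category = 'music'
  - 2 records: 32 × 1.2 = 38.4
Step 3: Other records unchanged: 282
Step 4: Final sum = 40.8 + 38.4 + 282 = 361.2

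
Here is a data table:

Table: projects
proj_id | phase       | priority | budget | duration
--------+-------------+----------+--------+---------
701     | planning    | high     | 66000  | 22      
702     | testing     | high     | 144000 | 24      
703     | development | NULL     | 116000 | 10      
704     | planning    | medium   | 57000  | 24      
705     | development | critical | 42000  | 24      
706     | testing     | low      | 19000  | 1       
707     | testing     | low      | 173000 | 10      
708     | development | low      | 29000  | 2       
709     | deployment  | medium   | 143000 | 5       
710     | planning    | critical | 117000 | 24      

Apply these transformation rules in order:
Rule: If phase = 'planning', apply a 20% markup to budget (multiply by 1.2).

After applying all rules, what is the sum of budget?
954000.0

Step 1: Records with phase = 'planning' have total budget = 240000
Step 2: Apply multiplier: 240000 × 1.2 = 288000.0
Step 3: Other records total: 666000
Step 4: Final sum = 288000.0 + 666000 = 954000.0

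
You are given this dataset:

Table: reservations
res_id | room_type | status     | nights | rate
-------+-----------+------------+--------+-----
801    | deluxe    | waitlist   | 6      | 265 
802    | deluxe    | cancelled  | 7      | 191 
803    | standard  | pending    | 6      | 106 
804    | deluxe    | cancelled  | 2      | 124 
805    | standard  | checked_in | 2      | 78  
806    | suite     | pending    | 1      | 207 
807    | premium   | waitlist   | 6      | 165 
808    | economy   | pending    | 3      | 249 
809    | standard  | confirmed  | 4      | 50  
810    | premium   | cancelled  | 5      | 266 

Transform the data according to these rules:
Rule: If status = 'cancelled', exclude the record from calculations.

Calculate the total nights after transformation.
28

Step 1: Identify records where status = 'cancelled'
Step 2: The excluded records sum to 14
Step 3: Original total nights = 42
Step 4: Remaining total = 42 - 14 = 28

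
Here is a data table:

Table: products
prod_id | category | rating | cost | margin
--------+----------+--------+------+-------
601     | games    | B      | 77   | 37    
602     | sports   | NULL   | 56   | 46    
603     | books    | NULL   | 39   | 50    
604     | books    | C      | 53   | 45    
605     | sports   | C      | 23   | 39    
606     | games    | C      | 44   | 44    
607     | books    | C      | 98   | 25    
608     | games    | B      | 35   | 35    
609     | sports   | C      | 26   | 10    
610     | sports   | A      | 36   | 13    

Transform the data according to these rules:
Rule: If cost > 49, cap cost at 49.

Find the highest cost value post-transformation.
49

Step 1: Original maximum cost = 98
Step 2: Apply cap at 49
Step 3: 4 records had cost > 49 and were capped
Step 4: Maximum after transformation = 49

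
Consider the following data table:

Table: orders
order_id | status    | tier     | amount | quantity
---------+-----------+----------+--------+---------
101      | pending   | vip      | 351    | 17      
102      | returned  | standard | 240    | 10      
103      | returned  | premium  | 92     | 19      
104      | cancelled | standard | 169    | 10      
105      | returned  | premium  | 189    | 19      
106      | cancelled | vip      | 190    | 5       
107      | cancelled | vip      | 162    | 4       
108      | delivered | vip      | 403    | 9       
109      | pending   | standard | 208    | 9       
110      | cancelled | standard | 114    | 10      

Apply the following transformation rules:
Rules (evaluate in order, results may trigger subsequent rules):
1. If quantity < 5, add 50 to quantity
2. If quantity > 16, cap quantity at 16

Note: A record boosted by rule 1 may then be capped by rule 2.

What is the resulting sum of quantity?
117

Step 1: Apply rule 1 to records with quantity < 5
  - 1 records get bonus of 50
  - Of these, 1 records then exceed 16 and get capped
Step 2: Apply rule 2 to records with quantity > 16
  - 3 records (original) are capped
Step 3: Calculate final sum = 117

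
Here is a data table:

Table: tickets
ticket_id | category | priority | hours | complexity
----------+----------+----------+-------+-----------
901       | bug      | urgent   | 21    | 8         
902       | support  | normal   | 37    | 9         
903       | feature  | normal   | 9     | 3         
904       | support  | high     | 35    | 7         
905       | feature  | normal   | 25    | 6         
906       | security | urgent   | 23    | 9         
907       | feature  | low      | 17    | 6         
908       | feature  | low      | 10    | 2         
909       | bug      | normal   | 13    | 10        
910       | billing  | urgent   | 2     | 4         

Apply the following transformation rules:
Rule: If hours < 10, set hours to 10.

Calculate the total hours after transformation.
201

Step 1: 2 records have hours < 10
Step 2: These records originally summed to 11
Step 3: After setting to minimum: 2 × 10 = 20
Step 4: Unaffected records sum: 181
Step 5: Final sum = 20 + 181 = 201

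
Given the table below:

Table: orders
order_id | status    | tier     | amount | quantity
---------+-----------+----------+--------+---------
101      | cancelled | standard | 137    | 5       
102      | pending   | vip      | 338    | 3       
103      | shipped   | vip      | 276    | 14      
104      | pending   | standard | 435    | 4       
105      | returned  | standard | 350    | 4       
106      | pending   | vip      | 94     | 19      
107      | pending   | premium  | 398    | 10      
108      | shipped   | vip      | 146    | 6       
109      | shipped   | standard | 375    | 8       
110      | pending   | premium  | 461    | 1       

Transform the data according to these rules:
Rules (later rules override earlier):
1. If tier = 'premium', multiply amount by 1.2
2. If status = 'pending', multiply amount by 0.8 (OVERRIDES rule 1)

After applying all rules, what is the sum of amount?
2664.8

Step 1: Rule 2 takes priority for records with status = 'pending'
  - 5 records: 1726 × 0.8 = 1380.8
Step 2: Rule 1 applies to remaining records with tier = 'premium'
  - 0 records: 0 × 1.2 = 0.0
Step 3: Other records unchanged: 1284
Step 4: Final sum = 1380.8 + 0.0 + 1284 = 2664.8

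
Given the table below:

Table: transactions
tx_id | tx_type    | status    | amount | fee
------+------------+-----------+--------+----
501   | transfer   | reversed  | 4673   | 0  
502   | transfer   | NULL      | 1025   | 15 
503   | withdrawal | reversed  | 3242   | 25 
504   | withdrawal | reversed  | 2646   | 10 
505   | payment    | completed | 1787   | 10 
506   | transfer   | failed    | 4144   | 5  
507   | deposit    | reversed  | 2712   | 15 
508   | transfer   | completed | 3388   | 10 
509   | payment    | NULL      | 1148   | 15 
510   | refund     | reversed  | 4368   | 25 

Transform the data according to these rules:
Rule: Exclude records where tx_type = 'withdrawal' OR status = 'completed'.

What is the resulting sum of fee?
75

Step 1: Find records where tx_type = 'withdrawal' OR status = 'completed'
Step 2: 4 records match, summing to 55
Step 3: Original sum: 130
Step 4: Remaining sum = 130 - 55 = 75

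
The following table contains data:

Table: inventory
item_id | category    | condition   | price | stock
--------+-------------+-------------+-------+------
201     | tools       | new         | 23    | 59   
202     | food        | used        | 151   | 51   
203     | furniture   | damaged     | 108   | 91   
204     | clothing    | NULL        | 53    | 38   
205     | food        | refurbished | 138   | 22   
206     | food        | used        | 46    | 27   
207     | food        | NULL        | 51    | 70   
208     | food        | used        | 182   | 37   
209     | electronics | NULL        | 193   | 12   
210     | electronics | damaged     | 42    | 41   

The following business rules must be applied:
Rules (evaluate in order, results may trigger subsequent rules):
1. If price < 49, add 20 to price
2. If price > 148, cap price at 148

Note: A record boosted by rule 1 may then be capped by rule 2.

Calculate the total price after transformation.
965

Step 1: Apply rule 1 to records with price < 49
  - 3 records get bonus of 20
  - Of these, 0 records then exceed 148 and get capped
Step 2: Apply rule 2 to records with price > 148
  - 3 records (original) are capped
Step 3: Calculate final sum = 965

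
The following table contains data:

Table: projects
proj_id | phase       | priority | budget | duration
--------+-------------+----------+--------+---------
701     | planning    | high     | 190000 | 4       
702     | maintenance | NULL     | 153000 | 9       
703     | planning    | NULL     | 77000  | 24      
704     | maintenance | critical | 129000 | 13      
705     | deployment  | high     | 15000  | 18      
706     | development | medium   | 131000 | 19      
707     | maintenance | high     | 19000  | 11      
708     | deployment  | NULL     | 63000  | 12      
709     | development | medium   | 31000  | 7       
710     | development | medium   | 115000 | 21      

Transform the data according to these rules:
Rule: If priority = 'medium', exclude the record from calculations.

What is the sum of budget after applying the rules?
646000

Step 1: Identify records where priority = 'medium'
Step 2: The excluded records sum to 277000
Step 3: Original total budget = 923000
Step 4: Remaining total = 923000 - 277000 = 646000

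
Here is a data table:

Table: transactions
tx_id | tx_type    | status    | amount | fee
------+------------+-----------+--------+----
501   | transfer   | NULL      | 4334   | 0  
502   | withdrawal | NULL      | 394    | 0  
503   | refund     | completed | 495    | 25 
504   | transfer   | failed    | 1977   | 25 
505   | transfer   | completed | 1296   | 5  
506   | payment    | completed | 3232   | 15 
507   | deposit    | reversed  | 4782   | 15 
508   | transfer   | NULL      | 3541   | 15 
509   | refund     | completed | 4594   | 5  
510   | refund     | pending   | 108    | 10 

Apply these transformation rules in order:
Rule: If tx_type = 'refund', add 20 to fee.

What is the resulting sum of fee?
175

Step 1: Count records where tx_type = 'refund': 3
Step 2: Total bonus added: 3 × 20 = 60
Step 3: Original sum of fee: 115
Step 4: Final sum = 115 + 60 = 175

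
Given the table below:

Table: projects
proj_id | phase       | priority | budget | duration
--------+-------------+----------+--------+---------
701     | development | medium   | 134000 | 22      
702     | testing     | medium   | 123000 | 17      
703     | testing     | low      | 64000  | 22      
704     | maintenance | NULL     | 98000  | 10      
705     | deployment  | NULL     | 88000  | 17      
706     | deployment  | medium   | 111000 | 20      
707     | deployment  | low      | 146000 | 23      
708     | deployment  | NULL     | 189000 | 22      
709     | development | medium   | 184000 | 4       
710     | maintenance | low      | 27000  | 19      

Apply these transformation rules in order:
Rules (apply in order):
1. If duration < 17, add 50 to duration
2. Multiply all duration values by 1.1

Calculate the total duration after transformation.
303.6

Step 1: Apply Rule 1 - Add 50 to records with duration < 17
  - 2 records affected: 14 + (2 × 50) = 114
  - Unaffected records: 162
  - Sum after Rule 1: 276
Step 2: Apply Rule 2 - Multiply all by 1.1
  - 276 × 1.1 = 303.6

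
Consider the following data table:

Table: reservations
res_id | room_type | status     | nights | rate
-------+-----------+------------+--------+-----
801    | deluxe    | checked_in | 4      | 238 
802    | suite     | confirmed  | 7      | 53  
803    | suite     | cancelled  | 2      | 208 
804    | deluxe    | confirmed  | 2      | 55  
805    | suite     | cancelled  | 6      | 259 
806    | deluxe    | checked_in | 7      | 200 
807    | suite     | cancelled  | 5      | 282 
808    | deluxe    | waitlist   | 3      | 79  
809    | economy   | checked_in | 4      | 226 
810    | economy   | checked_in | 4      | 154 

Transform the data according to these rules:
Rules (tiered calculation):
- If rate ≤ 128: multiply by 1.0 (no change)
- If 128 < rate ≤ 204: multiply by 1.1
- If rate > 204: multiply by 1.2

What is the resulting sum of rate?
2032.0

Step 1: Tier 1 (rate ≤ 128): 3 records, sum = 187 × 1.0 = 187.0
Step 2: Tier 2 (128 < rate ≤ 204): 2 records, sum = 354 × 1.1 = 389.4
Step 3: Tier 3 (rate > 204): 5 records, sum = 1213 × 1.2 = 1455.6
Step 4: Final sum = 187.0 + 389.4 + 1455.6 = 2032.0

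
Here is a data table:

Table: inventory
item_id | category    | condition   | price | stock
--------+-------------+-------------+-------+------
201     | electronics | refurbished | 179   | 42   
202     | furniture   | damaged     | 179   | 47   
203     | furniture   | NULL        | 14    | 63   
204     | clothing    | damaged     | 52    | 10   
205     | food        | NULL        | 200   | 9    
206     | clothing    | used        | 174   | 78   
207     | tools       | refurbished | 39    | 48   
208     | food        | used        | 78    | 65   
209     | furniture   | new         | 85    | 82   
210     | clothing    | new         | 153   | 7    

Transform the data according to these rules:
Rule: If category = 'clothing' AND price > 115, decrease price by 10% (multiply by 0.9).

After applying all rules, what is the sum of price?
1120.3

Step 1: Find records where category = 'clothing' AND price > 115
Step 2: 2 records match, summing to 327
Step 3: After multiplier: 327 × 0.9 = 294.3
Step 4: Unaffected records sum: 826
Step 5: Final sum = 294.3 + 826 = 1120.3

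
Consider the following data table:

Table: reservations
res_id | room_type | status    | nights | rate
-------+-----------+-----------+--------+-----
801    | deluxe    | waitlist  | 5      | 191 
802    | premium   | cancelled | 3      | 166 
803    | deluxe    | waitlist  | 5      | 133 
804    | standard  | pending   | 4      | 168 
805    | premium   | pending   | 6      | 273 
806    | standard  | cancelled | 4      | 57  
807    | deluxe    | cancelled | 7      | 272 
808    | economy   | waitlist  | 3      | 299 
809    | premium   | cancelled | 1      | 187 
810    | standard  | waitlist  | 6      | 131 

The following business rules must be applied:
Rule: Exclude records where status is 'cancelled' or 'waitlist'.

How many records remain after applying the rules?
2

Step 1: Count records to exclude
  - 4 (cancelled) + 4 (waitlist) = 8 records
Step 2: Total records: 10
Step 3: Remaining = 10 - 8 = 2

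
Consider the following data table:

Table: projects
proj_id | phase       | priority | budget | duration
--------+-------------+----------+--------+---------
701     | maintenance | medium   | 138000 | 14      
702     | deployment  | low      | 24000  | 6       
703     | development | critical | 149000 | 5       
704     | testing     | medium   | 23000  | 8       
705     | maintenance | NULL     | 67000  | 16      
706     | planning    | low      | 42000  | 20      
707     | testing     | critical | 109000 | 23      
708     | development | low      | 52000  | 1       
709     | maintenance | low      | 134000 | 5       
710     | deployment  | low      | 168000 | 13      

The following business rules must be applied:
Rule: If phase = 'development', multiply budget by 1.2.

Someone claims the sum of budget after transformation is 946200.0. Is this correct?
Yes, the result is correct.

Step 1: Calculate the correct sum after transformation
Step 2: Apply multiplier 1.2 to records where phase = 'development'
Step 3: Correct result = 946200.0
Step 4: Claimed result = 946200.0
Step 5: 946200.0 = 946200.0 ✓
Conclusion: The claimed result is correct.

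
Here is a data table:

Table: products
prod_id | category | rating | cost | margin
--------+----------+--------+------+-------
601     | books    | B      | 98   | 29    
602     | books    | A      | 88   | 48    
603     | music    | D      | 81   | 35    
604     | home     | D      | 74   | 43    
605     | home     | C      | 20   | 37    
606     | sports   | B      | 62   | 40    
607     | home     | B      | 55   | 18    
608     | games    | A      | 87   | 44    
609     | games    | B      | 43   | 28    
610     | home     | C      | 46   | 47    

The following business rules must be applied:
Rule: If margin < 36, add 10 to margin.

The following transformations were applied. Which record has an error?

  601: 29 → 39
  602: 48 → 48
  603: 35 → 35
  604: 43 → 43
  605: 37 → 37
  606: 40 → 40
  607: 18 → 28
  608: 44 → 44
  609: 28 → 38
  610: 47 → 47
Record 603 has an error. The correct transformed value should be 45, not 35.

Step 1: Check each record against the rule
Step 2: Record 603 has margin = 35
Step 3: Since 35 < 36, the bonus should have been applied
Step 4: Correct value = 45, but claimed value = 35
Conclusion: Record 603 has the error.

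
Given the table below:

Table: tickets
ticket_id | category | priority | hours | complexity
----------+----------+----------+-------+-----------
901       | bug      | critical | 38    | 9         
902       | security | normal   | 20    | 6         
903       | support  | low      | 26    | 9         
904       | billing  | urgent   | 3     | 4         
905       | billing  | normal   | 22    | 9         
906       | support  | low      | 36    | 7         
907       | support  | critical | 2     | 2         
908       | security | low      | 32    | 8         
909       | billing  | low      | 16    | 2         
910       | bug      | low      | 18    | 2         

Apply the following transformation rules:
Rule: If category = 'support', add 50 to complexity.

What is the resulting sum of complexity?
208

Step 1: Count records where category = 'support': 3
Step 2: Total bonus added: 3 × 50 = 150
Step 3: Original sum of complexity: 58
Step 4: Final sum = 58 + 150 = 208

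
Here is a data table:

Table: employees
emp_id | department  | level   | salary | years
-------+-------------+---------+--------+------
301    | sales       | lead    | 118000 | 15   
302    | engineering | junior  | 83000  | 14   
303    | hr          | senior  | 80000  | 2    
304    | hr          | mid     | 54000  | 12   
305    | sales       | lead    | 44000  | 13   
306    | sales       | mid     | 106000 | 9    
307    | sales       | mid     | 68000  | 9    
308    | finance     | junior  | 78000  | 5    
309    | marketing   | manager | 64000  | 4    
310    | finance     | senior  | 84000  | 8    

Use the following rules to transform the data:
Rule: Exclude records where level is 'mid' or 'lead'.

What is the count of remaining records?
5

Step 1: Count records to exclude
  - 3 (mid) + 2 (lead) = 5 records
Step 2: Total records: 10
Step 3: Remaining = 10 - 5 = 5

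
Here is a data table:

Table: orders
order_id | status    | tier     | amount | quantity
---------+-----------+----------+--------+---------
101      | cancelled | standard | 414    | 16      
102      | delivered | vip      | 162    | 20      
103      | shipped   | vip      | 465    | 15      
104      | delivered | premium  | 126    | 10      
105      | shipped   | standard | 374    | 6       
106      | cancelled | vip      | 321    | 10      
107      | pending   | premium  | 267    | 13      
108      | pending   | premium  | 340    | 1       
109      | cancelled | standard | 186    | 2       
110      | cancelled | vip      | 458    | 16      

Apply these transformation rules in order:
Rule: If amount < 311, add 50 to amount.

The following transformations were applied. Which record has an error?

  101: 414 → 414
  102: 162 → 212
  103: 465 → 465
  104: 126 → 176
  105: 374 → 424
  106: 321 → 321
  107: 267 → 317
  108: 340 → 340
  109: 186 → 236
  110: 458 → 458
Record 105 has an error. The correct transformed value should be 374, not 424.

Step 1: Check each record against the rule
Step 2: Record 105 has amount = 374
Step 3: Since 374 >= 311, the bonus should not have been applied
Step 4: Correct value = 374, but claimed value = 424
Conclusion: Record 105 has the error.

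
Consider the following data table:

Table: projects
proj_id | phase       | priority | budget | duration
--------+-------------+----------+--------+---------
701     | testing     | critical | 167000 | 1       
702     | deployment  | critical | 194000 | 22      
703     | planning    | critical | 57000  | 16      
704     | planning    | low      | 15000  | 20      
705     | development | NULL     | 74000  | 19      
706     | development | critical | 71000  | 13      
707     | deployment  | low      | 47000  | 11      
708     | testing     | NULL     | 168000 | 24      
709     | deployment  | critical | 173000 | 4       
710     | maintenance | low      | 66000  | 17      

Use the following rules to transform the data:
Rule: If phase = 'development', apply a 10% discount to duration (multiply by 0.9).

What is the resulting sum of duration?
143.8

Step 1: Records with phase = 'development' have total duration = 32
Step 2: Apply multiplier: 32 × 0.9 = 28.8
Step 3: Other records total: 115
Step 4: Final sum = 28.8 + 115 = 143.8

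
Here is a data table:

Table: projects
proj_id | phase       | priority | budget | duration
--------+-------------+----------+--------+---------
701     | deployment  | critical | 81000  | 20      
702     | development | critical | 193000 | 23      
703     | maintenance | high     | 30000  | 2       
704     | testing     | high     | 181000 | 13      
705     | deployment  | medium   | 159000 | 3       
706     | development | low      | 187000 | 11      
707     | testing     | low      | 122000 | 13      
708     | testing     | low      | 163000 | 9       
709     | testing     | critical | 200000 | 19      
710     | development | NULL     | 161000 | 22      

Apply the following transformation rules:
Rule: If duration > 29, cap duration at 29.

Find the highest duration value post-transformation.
23

Step 1: Original maximum duration = 23
Step 2: Check cap of 29 against maximum
Step 3: No records exceed the cap (max 23 <= cap 29), so no capping applies
Step 4: Maximum after transformation = 23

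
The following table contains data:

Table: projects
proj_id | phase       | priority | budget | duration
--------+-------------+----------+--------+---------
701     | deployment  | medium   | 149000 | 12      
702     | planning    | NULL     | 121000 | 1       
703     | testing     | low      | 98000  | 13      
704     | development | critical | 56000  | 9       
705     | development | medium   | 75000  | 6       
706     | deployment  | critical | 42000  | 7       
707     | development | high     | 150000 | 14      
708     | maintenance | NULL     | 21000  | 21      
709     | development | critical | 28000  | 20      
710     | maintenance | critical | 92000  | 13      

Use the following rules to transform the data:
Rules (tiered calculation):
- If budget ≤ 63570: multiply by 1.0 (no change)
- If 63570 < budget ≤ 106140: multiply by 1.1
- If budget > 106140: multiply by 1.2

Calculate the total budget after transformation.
942500.0

Step 1: Tier 1 (budget ≤ 63570): 4 records, sum = 147000 × 1.0 = 147000.0
Step 2: Tier 2 (63570 < budget ≤ 106140): 3 records, sum = 265000 × 1.1 = 291500.0
Step 3: Tier 3 (budget > 106140): 3 records, sum = 420000 × 1.2 = 504000.0
Step 4: Final sum = 147000.0 + 291500.0 + 504000.0 = 942500.0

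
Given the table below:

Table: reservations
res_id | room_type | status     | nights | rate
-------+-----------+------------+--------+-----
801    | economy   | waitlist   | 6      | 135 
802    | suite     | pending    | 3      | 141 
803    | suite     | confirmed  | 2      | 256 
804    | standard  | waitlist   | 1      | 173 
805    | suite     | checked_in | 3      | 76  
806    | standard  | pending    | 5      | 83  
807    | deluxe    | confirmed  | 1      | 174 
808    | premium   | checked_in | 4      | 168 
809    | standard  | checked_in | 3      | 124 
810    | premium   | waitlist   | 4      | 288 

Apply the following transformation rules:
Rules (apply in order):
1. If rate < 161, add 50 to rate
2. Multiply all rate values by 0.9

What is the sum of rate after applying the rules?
1681.2

Step 1: Apply Rule 1 - Add 50 to records with rate < 161
  - 5 records affected: 559 + (5 × 50) = 809
  - Unaffected records: 1059
  - Sum after Rule 1: 1868
Step 2: Apply Rule 2 - Multiply all by 0.9
  - 1868 × 0.9 = 1681.2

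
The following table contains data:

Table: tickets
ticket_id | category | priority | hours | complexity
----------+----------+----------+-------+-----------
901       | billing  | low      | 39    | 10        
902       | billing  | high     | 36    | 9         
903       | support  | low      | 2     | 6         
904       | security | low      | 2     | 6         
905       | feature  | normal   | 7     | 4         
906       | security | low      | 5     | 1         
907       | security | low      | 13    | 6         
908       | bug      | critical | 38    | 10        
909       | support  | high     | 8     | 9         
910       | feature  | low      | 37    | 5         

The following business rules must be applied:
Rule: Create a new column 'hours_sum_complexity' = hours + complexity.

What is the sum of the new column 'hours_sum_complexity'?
253

Step 1: For each record, compute hours + complexity
Example calculations:
  39 + 10 = 49
  36 + 9 = 45
  2 + 6 = 8
  ...
Step 2: Sum all derived values
Step 3: Total = 253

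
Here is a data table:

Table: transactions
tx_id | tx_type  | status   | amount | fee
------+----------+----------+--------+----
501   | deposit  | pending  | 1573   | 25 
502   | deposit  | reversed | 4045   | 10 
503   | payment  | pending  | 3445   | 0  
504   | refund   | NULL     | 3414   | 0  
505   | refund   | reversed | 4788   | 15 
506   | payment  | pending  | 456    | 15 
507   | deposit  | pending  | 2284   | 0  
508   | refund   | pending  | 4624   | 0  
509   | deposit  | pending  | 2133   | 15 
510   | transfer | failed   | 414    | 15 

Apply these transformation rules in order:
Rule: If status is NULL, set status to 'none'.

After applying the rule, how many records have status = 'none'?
1

Step 1: Count records where status IS NULL
Step 2: Found 1 records with NULL status
Step 3: These records will have status set to 'none'
Step 4: Records already having status = 'none': 0
Step 5: Answer: 1 + 0 = 1 records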